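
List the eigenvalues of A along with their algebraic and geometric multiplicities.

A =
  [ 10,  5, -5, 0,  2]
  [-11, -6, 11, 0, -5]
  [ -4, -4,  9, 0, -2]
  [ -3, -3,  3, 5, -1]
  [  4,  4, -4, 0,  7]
λ = 5: alg = 5, geom = 3

Step 1 — factor the characteristic polynomial to read off the algebraic multiplicities:
  χ_A(x) = (x - 5)^5

Step 2 — compute geometric multiplicities via the rank-nullity identity g(λ) = n − rank(A − λI):
  rank(A − (5)·I) = 2, so dim ker(A − (5)·I) = n − 2 = 3

Summary:
  λ = 5: algebraic multiplicity = 5, geometric multiplicity = 3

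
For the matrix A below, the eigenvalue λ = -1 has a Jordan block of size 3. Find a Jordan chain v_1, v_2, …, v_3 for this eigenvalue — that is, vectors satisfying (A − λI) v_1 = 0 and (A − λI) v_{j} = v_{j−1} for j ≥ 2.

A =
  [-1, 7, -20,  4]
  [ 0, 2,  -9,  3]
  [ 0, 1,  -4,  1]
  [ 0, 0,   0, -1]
A Jordan chain for λ = -1 of length 3:
v_1 = (1, 0, 0, 0)ᵀ
v_2 = (7, 3, 1, 0)ᵀ
v_3 = (0, 1, 0, 0)ᵀ

Let N = A − (-1)·I. We want v_3 with N^3 v_3 = 0 but N^2 v_3 ≠ 0; then v_{j-1} := N · v_j for j = 3, …, 2.

Pick v_3 = (0, 1, 0, 0)ᵀ.
Then v_2 = N · v_3 = (7, 3, 1, 0)ᵀ.
Then v_1 = N · v_2 = (1, 0, 0, 0)ᵀ.

Sanity check: (A − (-1)·I) v_1 = (0, 0, 0, 0)ᵀ = 0. ✓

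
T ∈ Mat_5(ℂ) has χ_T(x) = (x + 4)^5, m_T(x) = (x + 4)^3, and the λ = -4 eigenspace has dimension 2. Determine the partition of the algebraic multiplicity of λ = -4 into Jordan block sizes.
Block sizes for λ = -4: [3, 2]

Step 1 — from the characteristic polynomial, algebraic multiplicity of λ = -4 is 5. From dim ker(T − (-4)·I) = 2, there are exactly 2 Jordan blocks for λ = -4.
Step 2 — from the minimal polynomial, the factor (x + 4)^3 tells us the largest block for λ = -4 has size 3.
Step 3 — with total size 5, 2 blocks, and largest block 3, the block sizes (in nonincreasing order) are [3, 2].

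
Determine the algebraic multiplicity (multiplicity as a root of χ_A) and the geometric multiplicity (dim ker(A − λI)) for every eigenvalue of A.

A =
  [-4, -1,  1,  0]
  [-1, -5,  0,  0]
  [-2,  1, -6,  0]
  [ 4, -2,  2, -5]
λ = -5: alg = 4, geom = 2

Step 1 — factor the characteristic polynomial to read off the algebraic multiplicities:
  χ_A(x) = (x + 5)^4

Step 2 — compute geometric multiplicities via the rank-nullity identity g(λ) = n − rank(A − λI):
  rank(A − (-5)·I) = 2, so dim ker(A − (-5)·I) = n − 2 = 2

Summary:
  λ = -5: algebraic multiplicity = 4, geometric multiplicity = 2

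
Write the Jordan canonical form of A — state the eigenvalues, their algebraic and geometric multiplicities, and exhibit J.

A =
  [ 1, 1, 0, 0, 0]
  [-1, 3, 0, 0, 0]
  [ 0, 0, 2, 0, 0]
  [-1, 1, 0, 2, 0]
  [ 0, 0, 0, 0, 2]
J_2(2) ⊕ J_1(2) ⊕ J_1(2) ⊕ J_1(2)

The characteristic polynomial is
  det(x·I − A) = x^5 - 10*x^4 + 40*x^3 - 80*x^2 + 80*x - 32 = (x - 2)^5

Eigenvalues and multiplicities (the geometric multiplicity of λ is n − rank(A − λI), which equals the number of Jordan blocks for λ):
  λ = 2: algebraic multiplicity = 5, geometric multiplicity = 4

Determining the block sizes for each eigenvalue:
  λ = 2: 4 blocks summing to 5 forces exactly one block of size 2 and the rest size 1 → block sizes [2, 1, 1, 1]

Assembling the blocks gives a Jordan form
J =
  [2, 1, 0, 0, 0]
  [0, 2, 0, 0, 0]
  [0, 0, 2, 0, 0]
  [0, 0, 0, 2, 0]
  [0, 0, 0, 0, 2]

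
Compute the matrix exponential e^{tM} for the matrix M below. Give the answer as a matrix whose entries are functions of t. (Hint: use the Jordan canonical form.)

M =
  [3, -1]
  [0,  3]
e^{tM} =
  [exp(3*t), -t*exp(3*t)]
  [0, exp(3*t)]

Strategy: write M = P · J · P⁻¹ where J is a Jordan canonical form, so e^{tM} = P · e^{tJ} · P⁻¹, and e^{tJ} can be computed block-by-block.

M has Jordan form
J =
  [3, 1]
  [0, 3]
(up to reordering of blocks).

Per-block formulas:
  For a 2×2 Jordan block J_2(3): exp(t · J_2(3)) = e^(3t)·(I + t·N), where N is the 2×2 nilpotent shift.

After assembling e^{tJ} and conjugating by P, we get:

e^{tM} =
  [exp(3*t), -t*exp(3*t)]
  [0, exp(3*t)]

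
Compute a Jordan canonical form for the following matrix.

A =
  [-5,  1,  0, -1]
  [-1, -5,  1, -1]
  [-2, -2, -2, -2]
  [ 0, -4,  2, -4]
J_3(-4) ⊕ J_1(-4)

The characteristic polynomial is
  det(x·I − A) = x^4 + 16*x^3 + 96*x^2 + 256*x + 256 = (x + 4)^4

Eigenvalues and multiplicities (the geometric multiplicity of λ is n − rank(A − λI), which equals the number of Jordan blocks for λ):
  λ = -4: algebraic multiplicity = 4, geometric multiplicity = 2

Determining the block sizes for each eigenvalue:
  λ = -4: with am = 4 and gm = 2, the partition is not yet determined (e.g. several partitions of 4 into 2 parts exist). Let N = A − (-4)·I. Computing rank(N^1) = 2, rank(N^2) = 1, rank(N^3) = 0; the number of blocks of size ≥ j is rank(N^{j−1}) − rank(N^j), giving [2, 1, 1]. So we have 1 block(s) of size 3, 1 block(s) of size 1 → block sizes [3, 1]

Assembling the blocks gives a Jordan form
J =
  [-4,  1,  0,  0]
  [ 0, -4,  1,  0]
  [ 0,  0, -4,  0]
  [ 0,  0,  0, -4]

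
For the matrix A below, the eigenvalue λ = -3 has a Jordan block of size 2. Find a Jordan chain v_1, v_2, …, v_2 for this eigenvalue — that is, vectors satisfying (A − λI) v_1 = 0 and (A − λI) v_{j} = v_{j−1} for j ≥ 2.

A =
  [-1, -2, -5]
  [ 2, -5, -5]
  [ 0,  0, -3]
A Jordan chain for λ = -3 of length 2:
v_1 = (2, 2, 0)ᵀ
v_2 = (1, 0, 0)ᵀ

Let N = A − (-3)·I. We want v_2 with N^2 v_2 = 0 but N^1 v_2 ≠ 0; then v_{j-1} := N · v_j for j = 2, …, 2.

Pick v_2 = (1, 0, 0)ᵀ.
Then v_1 = N · v_2 = (2, 2, 0)ᵀ.

Sanity check: (A − (-3)·I) v_1 = (0, 0, 0)ᵀ = 0. ✓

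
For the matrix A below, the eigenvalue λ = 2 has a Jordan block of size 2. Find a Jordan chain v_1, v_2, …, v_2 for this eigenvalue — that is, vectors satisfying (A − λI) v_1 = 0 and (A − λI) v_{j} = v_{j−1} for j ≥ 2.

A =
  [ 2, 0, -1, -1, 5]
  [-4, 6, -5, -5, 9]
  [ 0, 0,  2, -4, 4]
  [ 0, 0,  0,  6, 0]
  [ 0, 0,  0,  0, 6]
A Jordan chain for λ = 2 of length 2:
v_1 = (1, 1, 0, 0, 0)ᵀ
v_2 = (1, 0, -1, 0, 0)ᵀ

Let N = A − (2)·I. We want v_2 with N^2 v_2 = 0 but N^1 v_2 ≠ 0; then v_{j-1} := N · v_j for j = 2, …, 2.

Pick v_2 = (1, 0, -1, 0, 0)ᵀ.
Then v_1 = N · v_2 = (1, 1, 0, 0, 0)ᵀ.

Sanity check: (A − (2)·I) v_1 = (0, 0, 0, 0, 0)ᵀ = 0. ✓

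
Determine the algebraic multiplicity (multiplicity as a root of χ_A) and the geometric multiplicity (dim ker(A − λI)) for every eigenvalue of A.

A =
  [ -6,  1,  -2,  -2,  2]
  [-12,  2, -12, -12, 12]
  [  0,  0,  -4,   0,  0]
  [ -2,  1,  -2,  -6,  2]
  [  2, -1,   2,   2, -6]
λ = -4: alg = 5, geom = 4

Step 1 — factor the characteristic polynomial to read off the algebraic multiplicities:
  χ_A(x) = (x + 4)^5

Step 2 — compute geometric multiplicities via the rank-nullity identity g(λ) = n − rank(A − λI):
  rank(A − (-4)·I) = 1, so dim ker(A − (-4)·I) = n − 1 = 4

Summary:
  λ = -4: algebraic multiplicity = 5, geometric multiplicity = 4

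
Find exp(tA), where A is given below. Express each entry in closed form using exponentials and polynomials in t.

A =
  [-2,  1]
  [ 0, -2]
e^{tA} =
  [exp(-2*t), t*exp(-2*t)]
  [0, exp(-2*t)]

Strategy: write A = P · J · P⁻¹ where J is a Jordan canonical form, so e^{tA} = P · e^{tJ} · P⁻¹, and e^{tJ} can be computed block-by-block.

A has Jordan form
J =
  [-2,  1]
  [ 0, -2]
(up to reordering of blocks).

Per-block formulas:
  For a 2×2 Jordan block J_2(-2): exp(t · J_2(-2)) = e^(-2t)·(I + t·N), where N is the 2×2 nilpotent shift.

After assembling e^{tJ} and conjugating by P, we get:

e^{tA} =
  [exp(-2*t), t*exp(-2*t)]
  [0, exp(-2*t)]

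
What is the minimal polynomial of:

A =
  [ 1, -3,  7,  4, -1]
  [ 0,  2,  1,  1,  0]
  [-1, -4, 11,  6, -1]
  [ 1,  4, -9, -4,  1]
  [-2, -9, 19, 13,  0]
x^3 - 6*x^2 + 12*x - 8

The characteristic polynomial is χ_A(x) = (x - 2)^5, so the eigenvalues are known. The minimal polynomial is
  m_A(x) = Π_λ (x − λ)^{k_λ}
where k_λ is the size of the *largest* Jordan block for λ (equivalently, the smallest k with (A − λI)^k v = 0 for every generalised eigenvector v of λ).

  λ = 2: largest Jordan block has size 3, contributing (x − 2)^3

So m_A(x) = (x - 2)^3 = x^3 - 6*x^2 + 12*x - 8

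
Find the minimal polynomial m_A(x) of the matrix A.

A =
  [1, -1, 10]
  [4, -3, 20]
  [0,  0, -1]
x^2 + 2*x + 1

The characteristic polynomial is χ_A(x) = (x + 1)^3, so the eigenvalues are known. The minimal polynomial is
  m_A(x) = Π_λ (x − λ)^{k_λ}
where k_λ is the size of the *largest* Jordan block for λ (equivalently, the smallest k with (A − λI)^k v = 0 for every generalised eigenvector v of λ).

  λ = -1: largest Jordan block has size 2, contributing (x + 1)^2

So m_A(x) = (x + 1)^2 = x^2 + 2*x + 1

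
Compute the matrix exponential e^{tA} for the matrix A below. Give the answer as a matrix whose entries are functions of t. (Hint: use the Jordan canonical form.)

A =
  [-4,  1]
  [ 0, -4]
e^{tA} =
  [exp(-4*t), t*exp(-4*t)]
  [0, exp(-4*t)]

Strategy: write A = P · J · P⁻¹ where J is a Jordan canonical form, so e^{tA} = P · e^{tJ} · P⁻¹, and e^{tJ} can be computed block-by-block.

A has Jordan form
J =
  [-4,  1]
  [ 0, -4]
(up to reordering of blocks).

Per-block formulas:
  For a 2×2 Jordan block J_2(-4): exp(t · J_2(-4)) = e^(-4t)·(I + t·N), where N is the 2×2 nilpotent shift.

After assembling e^{tJ} and conjugating by P, we get:

e^{tA} =
  [exp(-4*t), t*exp(-4*t)]
  [0, exp(-4*t)]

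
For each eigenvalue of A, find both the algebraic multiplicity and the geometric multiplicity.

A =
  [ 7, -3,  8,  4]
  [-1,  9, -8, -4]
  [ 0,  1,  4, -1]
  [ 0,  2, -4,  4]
λ = 6: alg = 4, geom = 2

Step 1 — factor the characteristic polynomial to read off the algebraic multiplicities:
  χ_A(x) = (x - 6)^4

Step 2 — compute geometric multiplicities via the rank-nullity identity g(λ) = n − rank(A − λI):
  rank(A − (6)·I) = 2, so dim ker(A − (6)·I) = n − 2 = 2

Summary:
  λ = 6: algebraic multiplicity = 4, geometric multiplicity = 2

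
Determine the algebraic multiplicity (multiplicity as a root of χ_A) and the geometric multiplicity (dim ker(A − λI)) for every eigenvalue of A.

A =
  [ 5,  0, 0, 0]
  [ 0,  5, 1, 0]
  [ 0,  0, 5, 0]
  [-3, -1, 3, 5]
λ = 5: alg = 4, geom = 2

Step 1 — factor the characteristic polynomial to read off the algebraic multiplicities:
  χ_A(x) = (x - 5)^4

Step 2 — compute geometric multiplicities via the rank-nullity identity g(λ) = n − rank(A − λI):
  rank(A − (5)·I) = 2, so dim ker(A − (5)·I) = n − 2 = 2

Summary:
  λ = 5: algebraic multiplicity = 4, geometric multiplicity = 2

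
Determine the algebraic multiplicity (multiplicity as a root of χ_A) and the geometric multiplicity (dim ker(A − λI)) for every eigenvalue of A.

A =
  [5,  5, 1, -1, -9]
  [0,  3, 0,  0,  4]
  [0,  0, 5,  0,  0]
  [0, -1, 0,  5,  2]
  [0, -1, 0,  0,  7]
λ = 5: alg = 5, geom = 3

Step 1 — factor the characteristic polynomial to read off the algebraic multiplicities:
  χ_A(x) = (x - 5)^5

Step 2 — compute geometric multiplicities via the rank-nullity identity g(λ) = n − rank(A − λI):
  rank(A − (5)·I) = 2, so dim ker(A − (5)·I) = n − 2 = 3

Summary:
  λ = 5: algebraic multiplicity = 5, geometric multiplicity = 3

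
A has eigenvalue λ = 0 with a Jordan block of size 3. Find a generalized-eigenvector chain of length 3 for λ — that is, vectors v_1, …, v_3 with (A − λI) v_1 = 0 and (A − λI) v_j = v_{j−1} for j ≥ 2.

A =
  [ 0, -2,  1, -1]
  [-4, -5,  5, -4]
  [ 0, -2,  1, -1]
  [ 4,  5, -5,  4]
A Jordan chain for λ = 0 of length 3:
v_1 = (4, 4, 4, -4)ᵀ
v_2 = (0, -4, 0, 4)ᵀ
v_3 = (1, 0, 0, 0)ᵀ

Let N = A − (0)·I. We want v_3 with N^3 v_3 = 0 but N^2 v_3 ≠ 0; then v_{j-1} := N · v_j for j = 3, …, 2.

Pick v_3 = (1, 0, 0, 0)ᵀ.
Then v_2 = N · v_3 = (0, -4, 0, 4)ᵀ.
Then v_1 = N · v_2 = (4, 4, 4, -4)ᵀ.

Sanity check: (A − (0)·I) v_1 = (0, 0, 0, 0)ᵀ = 0. ✓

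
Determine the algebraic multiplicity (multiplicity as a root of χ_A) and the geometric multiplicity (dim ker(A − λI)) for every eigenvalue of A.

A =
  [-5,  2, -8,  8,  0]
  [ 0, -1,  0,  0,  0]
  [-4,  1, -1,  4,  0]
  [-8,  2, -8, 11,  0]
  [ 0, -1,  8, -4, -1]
λ = -1: alg = 3, geom = 2; λ = 3: alg = 2, geom = 2

Step 1 — factor the characteristic polynomial to read off the algebraic multiplicities:
  χ_A(x) = (x - 3)^2*(x + 1)^3

Step 2 — compute geometric multiplicities via the rank-nullity identity g(λ) = n − rank(A − λI):
  rank(A − (-1)·I) = 3, so dim ker(A − (-1)·I) = n − 3 = 2
  rank(A − (3)·I) = 3, so dim ker(A − (3)·I) = n − 3 = 2

Summary:
  λ = -1: algebraic multiplicity = 3, geometric multiplicity = 2
  λ = 3: algebraic multiplicity = 2, geometric multiplicity = 2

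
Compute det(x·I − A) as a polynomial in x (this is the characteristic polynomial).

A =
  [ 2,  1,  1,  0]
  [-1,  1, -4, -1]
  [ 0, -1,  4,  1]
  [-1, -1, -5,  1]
x^4 - 8*x^3 + 22*x^2 - 24*x + 9

Expanding det(x·I − A) (e.g. by cofactor expansion or by noting that A is similar to its Jordan form J, which has the same characteristic polynomial as A) gives
  χ_A(x) = x^4 - 8*x^3 + 22*x^2 - 24*x + 9
which factors as (x - 3)^2*(x - 1)^2. The eigenvalues (with algebraic multiplicities) are λ = 1 with multiplicity 2, λ = 3 with multiplicity 2.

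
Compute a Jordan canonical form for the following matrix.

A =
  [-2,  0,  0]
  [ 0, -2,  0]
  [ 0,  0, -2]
J_1(-2) ⊕ J_1(-2) ⊕ J_1(-2)

The characteristic polynomial is
  det(x·I − A) = x^3 + 6*x^2 + 12*x + 8 = (x + 2)^3

Eigenvalues and multiplicities (the geometric multiplicity of λ is n − rank(A − λI), which equals the number of Jordan blocks for λ):
  λ = -2: algebraic multiplicity = 3, geometric multiplicity = 3

Determining the block sizes for each eigenvalue:
  λ = -2: gm = am = 3, so every block has size 1 → block sizes [1, 1, 1]

Assembling the blocks gives a Jordan form
J =
  [-2,  0,  0]
  [ 0, -2,  0]
  [ 0,  0, -2]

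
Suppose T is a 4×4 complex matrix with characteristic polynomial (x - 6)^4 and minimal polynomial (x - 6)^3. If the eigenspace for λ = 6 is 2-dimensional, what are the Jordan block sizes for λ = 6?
Block sizes for λ = 6: [3, 1]

Step 1 — from the characteristic polynomial, algebraic multiplicity of λ = 6 is 4. From dim ker(T − (6)·I) = 2, there are exactly 2 Jordan blocks for λ = 6.
Step 2 — from the minimal polynomial, the factor (x − 6)^3 tells us the largest block for λ = 6 has size 3.
Step 3 — with total size 4, 2 blocks, and largest block 3, the block sizes (in nonincreasing order) are [3, 1].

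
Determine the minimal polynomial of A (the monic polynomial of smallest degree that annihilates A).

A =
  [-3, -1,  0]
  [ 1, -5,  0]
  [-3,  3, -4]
x^2 + 8*x + 16

The characteristic polynomial is χ_A(x) = (x + 4)^3, so the eigenvalues are known. The minimal polynomial is
  m_A(x) = Π_λ (x − λ)^{k_λ}
where k_λ is the size of the *largest* Jordan block for λ (equivalently, the smallest k with (A − λI)^k v = 0 for every generalised eigenvector v of λ).

  λ = -4: largest Jordan block has size 2, contributing (x + 4)^2

So m_A(x) = (x + 4)^2 = x^2 + 8*x + 16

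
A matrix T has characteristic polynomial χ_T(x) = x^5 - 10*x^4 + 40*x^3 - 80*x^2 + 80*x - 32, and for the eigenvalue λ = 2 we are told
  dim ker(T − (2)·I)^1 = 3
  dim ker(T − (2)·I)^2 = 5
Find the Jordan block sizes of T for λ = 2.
Block sizes for λ = 2: [2, 2, 1]

From the dimensions of kernels of powers, the number of Jordan blocks of size at least j is d_j − d_{j−1} where d_j = dim ker(N^j) (with d_0 = 0). Computing the differences gives [3, 2].
The number of blocks of size exactly k is (#blocks of size ≥ k) − (#blocks of size ≥ k + 1), so the partition is: 1 block(s) of size 1, 2 block(s) of size 2.
In nonincreasing order the block sizes are [2, 2, 1].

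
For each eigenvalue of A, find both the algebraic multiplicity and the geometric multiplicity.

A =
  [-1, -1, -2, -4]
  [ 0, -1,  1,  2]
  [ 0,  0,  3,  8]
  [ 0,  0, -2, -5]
λ = -1: alg = 4, geom = 2

Step 1 — factor the characteristic polynomial to read off the algebraic multiplicities:
  χ_A(x) = (x + 1)^4

Step 2 — compute geometric multiplicities via the rank-nullity identity g(λ) = n − rank(A − λI):
  rank(A − (-1)·I) = 2, so dim ker(A − (-1)·I) = n − 2 = 2

Summary:
  λ = -1: algebraic multiplicity = 4, geometric multiplicity = 2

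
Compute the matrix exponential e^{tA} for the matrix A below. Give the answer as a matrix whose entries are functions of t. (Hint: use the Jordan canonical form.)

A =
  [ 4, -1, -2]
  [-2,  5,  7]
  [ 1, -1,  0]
e^{tA} =
  [t^2*exp(3*t)/2 + t*exp(3*t) + exp(3*t), -t^2*exp(3*t)/2 - t*exp(3*t), -3*t^2*exp(3*t)/2 - 2*t*exp(3*t)]
  [t^2*exp(3*t)/2 - 2*t*exp(3*t), -t^2*exp(3*t)/2 + 2*t*exp(3*t) + exp(3*t), -3*t^2*exp(3*t)/2 + 7*t*exp(3*t)]
  [t*exp(3*t), -t*exp(3*t), -3*t*exp(3*t) + exp(3*t)]

Strategy: write A = P · J · P⁻¹ where J is a Jordan canonical form, so e^{tA} = P · e^{tJ} · P⁻¹, and e^{tJ} can be computed block-by-block.

A has Jordan form
J =
  [3, 1, 0]
  [0, 3, 1]
  [0, 0, 3]
(up to reordering of blocks).

Per-block formulas:
  For a 3×3 Jordan block J_3(3): exp(t · J_3(3)) = e^(3t)·(I + t·N + (t^2/2)·N^2), where N is the 3×3 nilpotent shift.

After assembling e^{tJ} and conjugating by P, we get:

e^{tA} =
  [t^2*exp(3*t)/2 + t*exp(3*t) + exp(3*t), -t^2*exp(3*t)/2 - t*exp(3*t), -3*t^2*exp(3*t)/2 - 2*t*exp(3*t)]
  [t^2*exp(3*t)/2 - 2*t*exp(3*t), -t^2*exp(3*t)/2 + 2*t*exp(3*t) + exp(3*t), -3*t^2*exp(3*t)/2 + 7*t*exp(3*t)]
  [t*exp(3*t), -t*exp(3*t), -3*t*exp(3*t) + exp(3*t)]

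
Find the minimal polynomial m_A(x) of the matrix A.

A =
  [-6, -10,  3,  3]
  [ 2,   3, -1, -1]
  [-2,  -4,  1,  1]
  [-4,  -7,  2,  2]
x^3

The characteristic polynomial is χ_A(x) = x^4, so the eigenvalues are known. The minimal polynomial is
  m_A(x) = Π_λ (x − λ)^{k_λ}
where k_λ is the size of the *largest* Jordan block for λ (equivalently, the smallest k with (A − λI)^k v = 0 for every generalised eigenvector v of λ).

  λ = 0: largest Jordan block has size 3, contributing (x − 0)^3

So m_A(x) = x^3 = x^3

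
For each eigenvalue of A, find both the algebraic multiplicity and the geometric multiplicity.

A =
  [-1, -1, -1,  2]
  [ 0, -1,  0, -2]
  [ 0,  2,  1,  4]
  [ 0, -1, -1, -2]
λ = -1: alg = 3, geom = 2; λ = 0: alg = 1, geom = 1

Step 1 — factor the characteristic polynomial to read off the algebraic multiplicities:
  χ_A(x) = x*(x + 1)^3

Step 2 — compute geometric multiplicities via the rank-nullity identity g(λ) = n − rank(A − λI):
  rank(A − (-1)·I) = 2, so dim ker(A − (-1)·I) = n − 2 = 2
  rank(A − (0)·I) = 3, so dim ker(A − (0)·I) = n − 3 = 1

Summary:
  λ = -1: algebraic multiplicity = 3, geometric multiplicity = 2
  λ = 0: algebraic multiplicity = 1, geometric multiplicity = 1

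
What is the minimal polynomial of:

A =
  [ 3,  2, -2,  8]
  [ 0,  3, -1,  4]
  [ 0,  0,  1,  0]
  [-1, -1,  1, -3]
x^3 - 3*x^2 + 3*x - 1

The characteristic polynomial is χ_A(x) = (x - 1)^4, so the eigenvalues are known. The minimal polynomial is
  m_A(x) = Π_λ (x − λ)^{k_λ}
where k_λ is the size of the *largest* Jordan block for λ (equivalently, the smallest k with (A − λI)^k v = 0 for every generalised eigenvector v of λ).

  λ = 1: largest Jordan block has size 3, contributing (x − 1)^3

So m_A(x) = (x - 1)^3 = x^3 - 3*x^2 + 3*x - 1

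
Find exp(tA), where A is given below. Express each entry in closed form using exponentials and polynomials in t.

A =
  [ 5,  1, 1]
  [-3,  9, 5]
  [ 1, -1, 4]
e^{tA} =
  [-t^2*exp(6*t)/2 - t*exp(6*t) + exp(6*t), t^2*exp(6*t)/2 + t*exp(6*t), t^2*exp(6*t) + t*exp(6*t)]
  [-t^2*exp(6*t)/2 - 3*t*exp(6*t), t^2*exp(6*t)/2 + 3*t*exp(6*t) + exp(6*t), t^2*exp(6*t) + 5*t*exp(6*t)]
  [t*exp(6*t), -t*exp(6*t), -2*t*exp(6*t) + exp(6*t)]

Strategy: write A = P · J · P⁻¹ where J is a Jordan canonical form, so e^{tA} = P · e^{tJ} · P⁻¹, and e^{tJ} can be computed block-by-block.

A has Jordan form
J =
  [6, 1, 0]
  [0, 6, 1]
  [0, 0, 6]
(up to reordering of blocks).

Per-block formulas:
  For a 3×3 Jordan block J_3(6): exp(t · J_3(6)) = e^(6t)·(I + t·N + (t^2/2)·N^2), where N is the 3×3 nilpotent shift.

After assembling e^{tJ} and conjugating by P, we get:

e^{tA} =
  [-t^2*exp(6*t)/2 - t*exp(6*t) + exp(6*t), t^2*exp(6*t)/2 + t*exp(6*t), t^2*exp(6*t) + t*exp(6*t)]
  [-t^2*exp(6*t)/2 - 3*t*exp(6*t), t^2*exp(6*t)/2 + 3*t*exp(6*t) + exp(6*t), t^2*exp(6*t) + 5*t*exp(6*t)]
  [t*exp(6*t), -t*exp(6*t), -2*t*exp(6*t) + exp(6*t)]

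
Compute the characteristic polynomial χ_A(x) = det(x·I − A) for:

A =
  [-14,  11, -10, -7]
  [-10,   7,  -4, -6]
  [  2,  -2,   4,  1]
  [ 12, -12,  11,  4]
x^4 - x^3 - 15*x^2 + 9*x + 54

Expanding det(x·I − A) (e.g. by cofactor expansion or by noting that A is similar to its Jordan form J, which has the same characteristic polynomial as A) gives
  χ_A(x) = x^4 - x^3 - 15*x^2 + 9*x + 54
which factors as (x - 3)^2*(x + 2)*(x + 3). The eigenvalues (with algebraic multiplicities) are λ = -3 with multiplicity 1, λ = -2 with multiplicity 1, λ = 3 with multiplicity 2.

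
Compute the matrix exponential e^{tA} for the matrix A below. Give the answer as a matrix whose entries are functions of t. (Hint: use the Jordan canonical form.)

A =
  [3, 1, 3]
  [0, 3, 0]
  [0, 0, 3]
e^{tA} =
  [exp(3*t), t*exp(3*t), 3*t*exp(3*t)]
  [0, exp(3*t), 0]
  [0, 0, exp(3*t)]

Strategy: write A = P · J · P⁻¹ where J is a Jordan canonical form, so e^{tA} = P · e^{tJ} · P⁻¹, and e^{tJ} can be computed block-by-block.

A has Jordan form
J =
  [3, 1, 0]
  [0, 3, 0]
  [0, 0, 3]
(up to reordering of blocks).

Per-block formulas:
  For a 2×2 Jordan block J_2(3): exp(t · J_2(3)) = e^(3t)·(I + t·N), where N is the 2×2 nilpotent shift.
  For a 1×1 block at λ = 3: exp(t · [3]) = [e^(3t)].

After assembling e^{tJ} and conjugating by P, we get:

e^{tA} =
  [exp(3*t), t*exp(3*t), 3*t*exp(3*t)]
  [0, exp(3*t), 0]
  [0, 0, exp(3*t)]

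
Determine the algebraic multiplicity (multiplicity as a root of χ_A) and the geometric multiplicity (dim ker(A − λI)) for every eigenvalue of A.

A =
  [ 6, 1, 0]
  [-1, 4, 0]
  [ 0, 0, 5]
λ = 5: alg = 3, geom = 2

Step 1 — factor the characteristic polynomial to read off the algebraic multiplicities:
  χ_A(x) = (x - 5)^3

Step 2 — compute geometric multiplicities via the rank-nullity identity g(λ) = n − rank(A − λI):
  rank(A − (5)·I) = 1, so dim ker(A − (5)·I) = n − 1 = 2

Summary:
  λ = 5: algebraic multiplicity = 3, geometric multiplicity = 2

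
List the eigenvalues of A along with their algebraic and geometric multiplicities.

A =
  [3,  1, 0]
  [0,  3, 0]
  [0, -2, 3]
λ = 3: alg = 3, geom = 2

Step 1 — factor the characteristic polynomial to read off the algebraic multiplicities:
  χ_A(x) = (x - 3)^3

Step 2 — compute geometric multiplicities via the rank-nullity identity g(λ) = n − rank(A − λI):
  rank(A − (3)·I) = 1, so dim ker(A − (3)·I) = n − 1 = 2

Summary:
  λ = 3: algebraic multiplicity = 3, geometric multiplicity = 2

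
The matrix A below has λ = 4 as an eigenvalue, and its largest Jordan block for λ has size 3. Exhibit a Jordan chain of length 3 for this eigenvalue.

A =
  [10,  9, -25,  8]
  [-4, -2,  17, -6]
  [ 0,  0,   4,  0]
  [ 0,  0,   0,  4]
A Jordan chain for λ = 4 of length 3:
v_1 = (3, -2, 0, 0)ᵀ
v_2 = (-25, 17, 0, 0)ᵀ
v_3 = (0, 0, 1, 0)ᵀ

Let N = A − (4)·I. We want v_3 with N^3 v_3 = 0 but N^2 v_3 ≠ 0; then v_{j-1} := N · v_j for j = 3, …, 2.

Pick v_3 = (0, 0, 1, 0)ᵀ.
Then v_2 = N · v_3 = (-25, 17, 0, 0)ᵀ.
Then v_1 = N · v_2 = (3, -2, 0, 0)ᵀ.

Sanity check: (A − (4)·I) v_1 = (0, 0, 0, 0)ᵀ = 0. ✓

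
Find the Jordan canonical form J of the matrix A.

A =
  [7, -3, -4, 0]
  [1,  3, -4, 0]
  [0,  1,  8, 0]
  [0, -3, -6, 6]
J_3(6) ⊕ J_1(6)

The characteristic polynomial is
  det(x·I − A) = x^4 - 24*x^3 + 216*x^2 - 864*x + 1296 = (x - 6)^4

Eigenvalues and multiplicities (the geometric multiplicity of λ is n − rank(A − λI), which equals the number of Jordan blocks for λ):
  λ = 6: algebraic multiplicity = 4, geometric multiplicity = 2

Determining the block sizes for each eigenvalue:
  λ = 6: with am = 4 and gm = 2, the partition is not yet determined (e.g. several partitions of 4 into 2 parts exist). Let N = A − (6)·I. Computing rank(N^1) = 2, rank(N^2) = 1, rank(N^3) = 0; the number of blocks of size ≥ j is rank(N^{j−1}) − rank(N^j), giving [2, 1, 1]. So we have 1 block(s) of size 3, 1 block(s) of size 1 → block sizes [3, 1]

Assembling the blocks gives a Jordan form
J =
  [6, 1, 0, 0]
  [0, 6, 1, 0]
  [0, 0, 6, 0]
  [0, 0, 0, 6]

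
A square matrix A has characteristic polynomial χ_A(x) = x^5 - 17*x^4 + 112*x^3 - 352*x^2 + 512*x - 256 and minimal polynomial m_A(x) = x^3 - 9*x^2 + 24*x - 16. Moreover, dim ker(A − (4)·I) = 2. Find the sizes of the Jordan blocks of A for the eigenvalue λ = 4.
Block sizes for λ = 4: [2, 2]

Step 1 — from the characteristic polynomial, algebraic multiplicity of λ = 4 is 4. From dim ker(A − (4)·I) = 2, there are exactly 2 Jordan blocks for λ = 4.
Step 2 — from the minimal polynomial, the factor (x − 4)^2 tells us the largest block for λ = 4 has size 2.
Step 3 — with total size 4, 2 blocks, and largest block 2, the block sizes (in nonincreasing order) are [2, 2].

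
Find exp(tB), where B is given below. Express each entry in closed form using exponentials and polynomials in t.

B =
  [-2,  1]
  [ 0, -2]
e^{tB} =
  [exp(-2*t), t*exp(-2*t)]
  [0, exp(-2*t)]

Strategy: write B = P · J · P⁻¹ where J is a Jordan canonical form, so e^{tB} = P · e^{tJ} · P⁻¹, and e^{tJ} can be computed block-by-block.

B has Jordan form
J =
  [-2,  1]
  [ 0, -2]
(up to reordering of blocks).

Per-block formulas:
  For a 2×2 Jordan block J_2(-2): exp(t · J_2(-2)) = e^(-2t)·(I + t·N), where N is the 2×2 nilpotent shift.

After assembling e^{tJ} and conjugating by P, we get:

e^{tB} =
  [exp(-2*t), t*exp(-2*t)]
  [0, exp(-2*t)]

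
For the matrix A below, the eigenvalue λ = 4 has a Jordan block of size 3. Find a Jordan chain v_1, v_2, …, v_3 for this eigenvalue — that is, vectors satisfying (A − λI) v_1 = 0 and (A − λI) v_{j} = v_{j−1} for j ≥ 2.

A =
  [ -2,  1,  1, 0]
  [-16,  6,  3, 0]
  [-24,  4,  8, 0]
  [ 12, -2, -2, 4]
A Jordan chain for λ = 4 of length 3:
v_1 = (-4, -8, -16, 8)ᵀ
v_2 = (-6, -16, -24, 12)ᵀ
v_3 = (1, 0, 0, 0)ᵀ

Let N = A − (4)·I. We want v_3 with N^3 v_3 = 0 but N^2 v_3 ≠ 0; then v_{j-1} := N · v_j for j = 3, …, 2.

Pick v_3 = (1, 0, 0, 0)ᵀ.
Then v_2 = N · v_3 = (-6, -16, -24, 12)ᵀ.
Then v_1 = N · v_2 = (-4, -8, -16, 8)ᵀ.

Sanity check: (A − (4)·I) v_1 = (0, 0, 0, 0)ᵀ = 0. ✓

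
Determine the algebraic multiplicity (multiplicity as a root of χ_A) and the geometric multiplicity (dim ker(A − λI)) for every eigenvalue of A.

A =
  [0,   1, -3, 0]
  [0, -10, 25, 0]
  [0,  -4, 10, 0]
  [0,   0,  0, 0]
λ = 0: alg = 4, geom = 2

Step 1 — factor the characteristic polynomial to read off the algebraic multiplicities:
  χ_A(x) = x^4

Step 2 — compute geometric multiplicities via the rank-nullity identity g(λ) = n − rank(A − λI):
  rank(A − (0)·I) = 2, so dim ker(A − (0)·I) = n − 2 = 2

Summary:
  λ = 0: algebraic multiplicity = 4, geometric multiplicity = 2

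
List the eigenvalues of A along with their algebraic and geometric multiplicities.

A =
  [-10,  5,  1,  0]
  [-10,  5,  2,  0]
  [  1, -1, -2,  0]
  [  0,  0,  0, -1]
λ = -5: alg = 1, geom = 1; λ = -1: alg = 3, geom = 2

Step 1 — factor the characteristic polynomial to read off the algebraic multiplicities:
  χ_A(x) = (x + 1)^3*(x + 5)

Step 2 — compute geometric multiplicities via the rank-nullity identity g(λ) = n − rank(A − λI):
  rank(A − (-5)·I) = 3, so dim ker(A − (-5)·I) = n − 3 = 1
  rank(A − (-1)·I) = 2, so dim ker(A − (-1)·I) = n − 2 = 2

Summary:
  λ = -5: algebraic multiplicity = 1, geometric multiplicity = 1
  λ = -1: algebraic multiplicity = 3, geometric multiplicity = 2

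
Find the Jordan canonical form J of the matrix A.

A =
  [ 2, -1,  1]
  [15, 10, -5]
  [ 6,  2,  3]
J_2(5) ⊕ J_1(5)

The characteristic polynomial is
  det(x·I − A) = x^3 - 15*x^2 + 75*x - 125 = (x - 5)^3

Eigenvalues and multiplicities (the geometric multiplicity of λ is n − rank(A − λI), which equals the number of Jordan blocks for λ):
  λ = 5: algebraic multiplicity = 3, geometric multiplicity = 2

Determining the block sizes for each eigenvalue:
  λ = 5: 2 blocks summing to 3 forces exactly one block of size 2 and the rest size 1 → block sizes [2, 1]

Assembling the blocks gives a Jordan form
J =
  [5, 1, 0]
  [0, 5, 0]
  [0, 0, 5]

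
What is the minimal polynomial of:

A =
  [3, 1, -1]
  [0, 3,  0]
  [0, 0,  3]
x^2 - 6*x + 9

The characteristic polynomial is χ_A(x) = (x - 3)^3, so the eigenvalues are known. The minimal polynomial is
  m_A(x) = Π_λ (x − λ)^{k_λ}
where k_λ is the size of the *largest* Jordan block for λ (equivalently, the smallest k with (A − λI)^k v = 0 for every generalised eigenvector v of λ).

  λ = 3: largest Jordan block has size 2, contributing (x − 3)^2

So m_A(x) = (x - 3)^2 = x^2 - 6*x + 9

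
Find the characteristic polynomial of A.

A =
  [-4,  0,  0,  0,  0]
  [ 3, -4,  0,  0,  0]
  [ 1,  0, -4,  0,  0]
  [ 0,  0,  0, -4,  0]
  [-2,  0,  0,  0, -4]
x^5 + 20*x^4 + 160*x^3 + 640*x^2 + 1280*x + 1024

Expanding det(x·I − A) (e.g. by cofactor expansion or by noting that A is similar to its Jordan form J, which has the same characteristic polynomial as A) gives
  χ_A(x) = x^5 + 20*x^4 + 160*x^3 + 640*x^2 + 1280*x + 1024
which factors as (x + 4)^5. The eigenvalues (with algebraic multiplicities) are λ = -4 with multiplicity 5.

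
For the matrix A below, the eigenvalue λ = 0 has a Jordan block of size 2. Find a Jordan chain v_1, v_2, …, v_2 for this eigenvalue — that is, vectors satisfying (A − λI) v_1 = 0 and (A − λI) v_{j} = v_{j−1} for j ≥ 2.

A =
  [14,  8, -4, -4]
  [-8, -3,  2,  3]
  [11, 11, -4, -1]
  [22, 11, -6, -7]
A Jordan chain for λ = 0 of length 2:
v_1 = (14, -8, 11, 22)ᵀ
v_2 = (1, 0, 0, 0)ᵀ

Let N = A − (0)·I. We want v_2 with N^2 v_2 = 0 but N^1 v_2 ≠ 0; then v_{j-1} := N · v_j for j = 2, …, 2.

Pick v_2 = (1, 0, 0, 0)ᵀ.
Then v_1 = N · v_2 = (14, -8, 11, 22)ᵀ.

Sanity check: (A − (0)·I) v_1 = (0, 0, 0, 0)ᵀ = 0. ✓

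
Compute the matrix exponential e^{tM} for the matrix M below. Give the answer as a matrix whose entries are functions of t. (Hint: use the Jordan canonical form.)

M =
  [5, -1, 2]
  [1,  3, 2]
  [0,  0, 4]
e^{tM} =
  [t*exp(4*t) + exp(4*t), -t*exp(4*t), 2*t*exp(4*t)]
  [t*exp(4*t), -t*exp(4*t) + exp(4*t), 2*t*exp(4*t)]
  [0, 0, exp(4*t)]

Strategy: write M = P · J · P⁻¹ where J is a Jordan canonical form, so e^{tM} = P · e^{tJ} · P⁻¹, and e^{tJ} can be computed block-by-block.

M has Jordan form
J =
  [4, 1, 0]
  [0, 4, 0]
  [0, 0, 4]
(up to reordering of blocks).

Per-block formulas:
  For a 1×1 block at λ = 4: exp(t · [4]) = [e^(4t)].
  For a 2×2 Jordan block J_2(4): exp(t · J_2(4)) = e^(4t)·(I + t·N), where N is the 2×2 nilpotent shift.

After assembling e^{tJ} and conjugating by P, we get:

e^{tM} =
  [t*exp(4*t) + exp(4*t), -t*exp(4*t), 2*t*exp(4*t)]
  [t*exp(4*t), -t*exp(4*t) + exp(4*t), 2*t*exp(4*t)]
  [0, 0, exp(4*t)]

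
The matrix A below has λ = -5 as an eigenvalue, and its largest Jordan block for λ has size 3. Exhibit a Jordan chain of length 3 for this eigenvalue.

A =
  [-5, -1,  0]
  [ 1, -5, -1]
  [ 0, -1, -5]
A Jordan chain for λ = -5 of length 3:
v_1 = (-1, 0, -1)ᵀ
v_2 = (0, 1, 0)ᵀ
v_3 = (1, 0, 0)ᵀ

Let N = A − (-5)·I. We want v_3 with N^3 v_3 = 0 but N^2 v_3 ≠ 0; then v_{j-1} := N · v_j for j = 3, …, 2.

Pick v_3 = (1, 0, 0)ᵀ.
Then v_2 = N · v_3 = (0, 1, 0)ᵀ.
Then v_1 = N · v_2 = (-1, 0, -1)ᵀ.

Sanity check: (A − (-5)·I) v_1 = (0, 0, 0)ᵀ = 0. ✓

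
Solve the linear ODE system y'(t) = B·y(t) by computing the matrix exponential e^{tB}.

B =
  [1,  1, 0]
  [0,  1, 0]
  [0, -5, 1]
e^{tB} =
  [exp(t), t*exp(t), 0]
  [0, exp(t), 0]
  [0, -5*t*exp(t), exp(t)]

Strategy: write B = P · J · P⁻¹ where J is a Jordan canonical form, so e^{tB} = P · e^{tJ} · P⁻¹, and e^{tJ} can be computed block-by-block.

B has Jordan form
J =
  [1, 1, 0]
  [0, 1, 0]
  [0, 0, 1]
(up to reordering of blocks).

Per-block formulas:
  For a 2×2 Jordan block J_2(1): exp(t · J_2(1)) = e^(1t)·(I + t·N), where N is the 2×2 nilpotent shift.
  For a 1×1 block at λ = 1: exp(t · [1]) = [e^(1t)].

After assembling e^{tJ} and conjugating by P, we get:

e^{tB} =
  [exp(t), t*exp(t), 0]
  [0, exp(t), 0]
  [0, -5*t*exp(t), exp(t)]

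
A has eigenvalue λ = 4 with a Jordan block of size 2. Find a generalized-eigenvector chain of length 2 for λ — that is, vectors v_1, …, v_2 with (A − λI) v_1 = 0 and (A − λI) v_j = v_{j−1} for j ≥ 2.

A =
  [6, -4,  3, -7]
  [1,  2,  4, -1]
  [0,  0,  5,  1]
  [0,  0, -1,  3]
A Jordan chain for λ = 4 of length 2:
v_1 = (2, 1, 0, 0)ᵀ
v_2 = (1, 0, 0, 0)ᵀ

Let N = A − (4)·I. We want v_2 with N^2 v_2 = 0 but N^1 v_2 ≠ 0; then v_{j-1} := N · v_j for j = 2, …, 2.

Pick v_2 = (1, 0, 0, 0)ᵀ.
Then v_1 = N · v_2 = (2, 1, 0, 0)ᵀ.

Sanity check: (A − (4)·I) v_1 = (0, 0, 0, 0)ᵀ = 0. ✓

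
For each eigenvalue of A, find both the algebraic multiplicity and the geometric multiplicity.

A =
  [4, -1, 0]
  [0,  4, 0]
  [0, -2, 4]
λ = 4: alg = 3, geom = 2

Step 1 — factor the characteristic polynomial to read off the algebraic multiplicities:
  χ_A(x) = (x - 4)^3

Step 2 — compute geometric multiplicities via the rank-nullity identity g(λ) = n − rank(A − λI):
  rank(A − (4)·I) = 1, so dim ker(A − (4)·I) = n − 1 = 2

Summary:
  λ = 4: algebraic multiplicity = 3, geometric multiplicity = 2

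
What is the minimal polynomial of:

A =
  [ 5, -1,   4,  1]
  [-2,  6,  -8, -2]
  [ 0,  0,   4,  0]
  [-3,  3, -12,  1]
x^2 - 8*x + 16

The characteristic polynomial is χ_A(x) = (x - 4)^4, so the eigenvalues are known. The minimal polynomial is
  m_A(x) = Π_λ (x − λ)^{k_λ}
where k_λ is the size of the *largest* Jordan block for λ (equivalently, the smallest k with (A − λI)^k v = 0 for every generalised eigenvector v of λ).

  λ = 4: largest Jordan block has size 2, contributing (x − 4)^2

So m_A(x) = (x - 4)^2 = x^2 - 8*x + 16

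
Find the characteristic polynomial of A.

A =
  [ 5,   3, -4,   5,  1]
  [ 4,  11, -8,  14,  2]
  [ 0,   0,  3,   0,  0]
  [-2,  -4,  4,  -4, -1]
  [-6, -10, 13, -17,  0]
x^5 - 15*x^4 + 90*x^3 - 270*x^2 + 405*x - 243

Expanding det(x·I − A) (e.g. by cofactor expansion or by noting that A is similar to its Jordan form J, which has the same characteristic polynomial as A) gives
  χ_A(x) = x^5 - 15*x^4 + 90*x^3 - 270*x^2 + 405*x - 243
which factors as (x - 3)^5. The eigenvalues (with algebraic multiplicities) are λ = 3 with multiplicity 5.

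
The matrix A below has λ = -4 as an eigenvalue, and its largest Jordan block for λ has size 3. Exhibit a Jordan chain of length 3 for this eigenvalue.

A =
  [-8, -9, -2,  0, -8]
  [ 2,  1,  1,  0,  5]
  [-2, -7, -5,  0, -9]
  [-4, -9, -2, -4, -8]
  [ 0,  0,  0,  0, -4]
A Jordan chain for λ = -4 of length 3:
v_1 = (2, 0, -4, 2, 0)ᵀ
v_2 = (-4, 2, -2, -4, 0)ᵀ
v_3 = (1, 0, 0, 0, 0)ᵀ

Let N = A − (-4)·I. We want v_3 with N^3 v_3 = 0 but N^2 v_3 ≠ 0; then v_{j-1} := N · v_j for j = 3, …, 2.

Pick v_3 = (1, 0, 0, 0, 0)ᵀ.
Then v_2 = N · v_3 = (-4, 2, -2, -4, 0)ᵀ.
Then v_1 = N · v_2 = (2, 0, -4, 2, 0)ᵀ.

Sanity check: (A − (-4)·I) v_1 = (0, 0, 0, 0, 0)ᵀ = 0. ✓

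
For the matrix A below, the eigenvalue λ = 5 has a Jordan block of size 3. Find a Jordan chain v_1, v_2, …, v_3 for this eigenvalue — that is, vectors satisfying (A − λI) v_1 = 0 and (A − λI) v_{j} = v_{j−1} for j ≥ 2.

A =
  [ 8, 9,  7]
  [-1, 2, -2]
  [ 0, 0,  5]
A Jordan chain for λ = 5 of length 3:
v_1 = (3, -1, 0)ᵀ
v_2 = (7, -2, 0)ᵀ
v_3 = (0, 0, 1)ᵀ

Let N = A − (5)·I. We want v_3 with N^3 v_3 = 0 but N^2 v_3 ≠ 0; then v_{j-1} := N · v_j for j = 3, …, 2.

Pick v_3 = (0, 0, 1)ᵀ.
Then v_2 = N · v_3 = (7, -2, 0)ᵀ.
Then v_1 = N · v_2 = (3, -1, 0)ᵀ.

Sanity check: (A − (5)·I) v_1 = (0, 0, 0)ᵀ = 0. ✓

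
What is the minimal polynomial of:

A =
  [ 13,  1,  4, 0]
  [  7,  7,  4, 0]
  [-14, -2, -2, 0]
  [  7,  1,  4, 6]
x^2 - 12*x + 36

The characteristic polynomial is χ_A(x) = (x - 6)^4, so the eigenvalues are known. The minimal polynomial is
  m_A(x) = Π_λ (x − λ)^{k_λ}
where k_λ is the size of the *largest* Jordan block for λ (equivalently, the smallest k with (A − λI)^k v = 0 for every generalised eigenvector v of λ).

  λ = 6: largest Jordan block has size 2, contributing (x − 6)^2

So m_A(x) = (x - 6)^2 = x^2 - 12*x + 36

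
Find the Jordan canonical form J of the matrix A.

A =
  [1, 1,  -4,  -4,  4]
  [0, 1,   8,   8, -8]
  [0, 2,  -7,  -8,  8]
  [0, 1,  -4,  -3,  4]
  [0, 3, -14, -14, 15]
J_2(1) ⊕ J_1(1) ⊕ J_1(1) ⊕ J_1(3)

The characteristic polynomial is
  det(x·I − A) = x^5 - 7*x^4 + 18*x^3 - 22*x^2 + 13*x - 3 = (x - 3)*(x - 1)^4

Eigenvalues and multiplicities (the geometric multiplicity of λ is n − rank(A − λI), which equals the number of Jordan blocks for λ):
  λ = 1: algebraic multiplicity = 4, geometric multiplicity = 3
  λ = 3: algebraic multiplicity = 1, geometric multiplicity = 1

Determining the block sizes for each eigenvalue:
  λ = 1: 3 blocks summing to 4 forces exactly one block of size 2 and the rest size 1 → block sizes [2, 1, 1]
  λ = 3: one block (gm = 1), so the single block has size am = 1 → block sizes [1]

Assembling the blocks gives a Jordan form
J =
  [1, 1, 0, 0, 0]
  [0, 1, 0, 0, 0]
  [0, 0, 1, 0, 0]
  [0, 0, 0, 1, 0]
  [0, 0, 0, 0, 3]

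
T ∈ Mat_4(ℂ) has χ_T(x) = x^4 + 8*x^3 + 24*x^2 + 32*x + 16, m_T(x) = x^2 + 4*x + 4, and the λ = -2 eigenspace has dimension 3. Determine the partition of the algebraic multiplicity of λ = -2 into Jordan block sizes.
Block sizes for λ = -2: [2, 1, 1]

Step 1 — from the characteristic polynomial, algebraic multiplicity of λ = -2 is 4. From dim ker(T − (-2)·I) = 3, there are exactly 3 Jordan blocks for λ = -2.
Step 2 — from the minimal polynomial, the factor (x + 2)^2 tells us the largest block for λ = -2 has size 2.
Step 3 — with total size 4, 3 blocks, and largest block 2, the block sizes (in nonincreasing order) are [2, 1, 1].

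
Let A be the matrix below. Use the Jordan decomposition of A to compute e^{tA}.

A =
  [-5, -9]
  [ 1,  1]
e^{tA} =
  [-3*t*exp(-2*t) + exp(-2*t), -9*t*exp(-2*t)]
  [t*exp(-2*t), 3*t*exp(-2*t) + exp(-2*t)]

Strategy: write A = P · J · P⁻¹ where J is a Jordan canonical form, so e^{tA} = P · e^{tJ} · P⁻¹, and e^{tJ} can be computed block-by-block.

A has Jordan form
J =
  [-2,  1]
  [ 0, -2]
(up to reordering of blocks).

Per-block formulas:
  For a 2×2 Jordan block J_2(-2): exp(t · J_2(-2)) = e^(-2t)·(I + t·N), where N is the 2×2 nilpotent shift.

After assembling e^{tJ} and conjugating by P, we get:

e^{tA} =
  [-3*t*exp(-2*t) + exp(-2*t), -9*t*exp(-2*t)]
  [t*exp(-2*t), 3*t*exp(-2*t) + exp(-2*t)]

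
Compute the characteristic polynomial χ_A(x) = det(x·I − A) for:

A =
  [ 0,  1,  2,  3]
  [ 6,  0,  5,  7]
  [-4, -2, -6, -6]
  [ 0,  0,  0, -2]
x^4 + 8*x^3 + 24*x^2 + 32*x + 16

Expanding det(x·I − A) (e.g. by cofactor expansion or by noting that A is similar to its Jordan form J, which has the same characteristic polynomial as A) gives
  χ_A(x) = x^4 + 8*x^3 + 24*x^2 + 32*x + 16
which factors as (x + 2)^4. The eigenvalues (with algebraic multiplicities) are λ = -2 with multiplicity 4.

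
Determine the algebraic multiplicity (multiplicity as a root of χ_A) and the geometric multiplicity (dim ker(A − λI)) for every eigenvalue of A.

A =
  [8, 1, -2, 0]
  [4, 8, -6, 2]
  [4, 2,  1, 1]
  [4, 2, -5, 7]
λ = 6: alg = 4, geom = 2

Step 1 — factor the characteristic polynomial to read off the algebraic multiplicities:
  χ_A(x) = (x - 6)^4

Step 2 — compute geometric multiplicities via the rank-nullity identity g(λ) = n − rank(A − λI):
  rank(A − (6)·I) = 2, so dim ker(A − (6)·I) = n − 2 = 2

Summary:
  λ = 6: algebraic multiplicity = 4, geometric multiplicity = 2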